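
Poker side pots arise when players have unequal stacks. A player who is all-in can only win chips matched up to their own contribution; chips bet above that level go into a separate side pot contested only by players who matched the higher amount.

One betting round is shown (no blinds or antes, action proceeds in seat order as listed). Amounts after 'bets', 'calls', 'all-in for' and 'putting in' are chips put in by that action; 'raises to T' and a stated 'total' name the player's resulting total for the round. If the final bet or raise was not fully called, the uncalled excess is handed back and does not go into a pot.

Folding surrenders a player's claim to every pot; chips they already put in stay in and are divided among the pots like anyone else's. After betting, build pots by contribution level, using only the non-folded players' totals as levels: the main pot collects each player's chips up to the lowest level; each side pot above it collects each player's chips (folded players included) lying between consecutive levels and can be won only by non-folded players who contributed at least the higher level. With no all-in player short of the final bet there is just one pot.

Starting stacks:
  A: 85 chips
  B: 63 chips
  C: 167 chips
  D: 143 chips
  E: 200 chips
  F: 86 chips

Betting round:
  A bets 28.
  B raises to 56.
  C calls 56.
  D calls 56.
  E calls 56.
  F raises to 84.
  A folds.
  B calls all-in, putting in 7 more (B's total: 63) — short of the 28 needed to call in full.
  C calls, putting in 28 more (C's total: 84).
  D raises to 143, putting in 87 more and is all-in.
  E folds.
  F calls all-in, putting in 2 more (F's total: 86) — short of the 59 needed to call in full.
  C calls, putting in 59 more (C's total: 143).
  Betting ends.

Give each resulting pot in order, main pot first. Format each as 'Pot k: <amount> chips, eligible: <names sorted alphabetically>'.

Pot 1: 336 chips, eligible: B, C, D, F
Pot 2: 69 chips, eligible: C, D, F
Pot 3: 114 chips, eligible: C, D

Derivation:
Contributions: A=28, B=63, C=143, D=143, E=56, F=86
Folded: A, E
Pot levels (distinct totals of non-folded players): 63, 86, 143
Layer 1-63: A 28 + B 63 + C 63 + D 63 + E 56 + F 63 = 336 chips; eligible B, C, D, F
Layer 64-86: 23 each from C, D, F = 23*3 = 69 chips; eligible C, D, F
Layer 87-143: 57 each from C, D = 57*2 = 114 chips; eligible C, D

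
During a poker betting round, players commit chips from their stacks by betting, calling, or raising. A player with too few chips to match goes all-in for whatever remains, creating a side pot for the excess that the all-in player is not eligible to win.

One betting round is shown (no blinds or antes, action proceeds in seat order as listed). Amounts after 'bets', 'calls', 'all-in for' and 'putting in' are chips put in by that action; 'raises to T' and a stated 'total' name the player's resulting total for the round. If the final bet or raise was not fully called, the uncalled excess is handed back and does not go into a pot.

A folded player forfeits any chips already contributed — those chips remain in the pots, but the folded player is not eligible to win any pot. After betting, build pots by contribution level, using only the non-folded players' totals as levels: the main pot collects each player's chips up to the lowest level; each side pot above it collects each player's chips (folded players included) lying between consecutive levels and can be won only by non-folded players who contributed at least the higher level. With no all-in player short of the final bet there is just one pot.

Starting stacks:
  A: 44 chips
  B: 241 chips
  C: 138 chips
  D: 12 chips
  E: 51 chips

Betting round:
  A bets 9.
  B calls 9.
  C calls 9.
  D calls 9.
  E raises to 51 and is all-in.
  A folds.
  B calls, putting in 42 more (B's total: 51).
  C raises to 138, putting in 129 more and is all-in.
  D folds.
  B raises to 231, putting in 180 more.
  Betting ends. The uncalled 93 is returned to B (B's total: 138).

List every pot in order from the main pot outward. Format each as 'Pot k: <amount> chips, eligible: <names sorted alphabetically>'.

Contributions (after 93 returned to B): A=9, B=138, C=138, D=9, E=51
Folded: A, D
Pot levels (distinct totals of non-folded players): 51, 138
Layer 1-51: A 9 + B 51 + C 51 + D 9 + E 51 = 171 chips; eligible B, C, E
Layer 52-138: 87 each from B, C = 87*2 = 174 chips; eligible B, C

Pot 1: 171 chips, eligible: B, C, E
Pot 2: 174 chips, eligible: B, C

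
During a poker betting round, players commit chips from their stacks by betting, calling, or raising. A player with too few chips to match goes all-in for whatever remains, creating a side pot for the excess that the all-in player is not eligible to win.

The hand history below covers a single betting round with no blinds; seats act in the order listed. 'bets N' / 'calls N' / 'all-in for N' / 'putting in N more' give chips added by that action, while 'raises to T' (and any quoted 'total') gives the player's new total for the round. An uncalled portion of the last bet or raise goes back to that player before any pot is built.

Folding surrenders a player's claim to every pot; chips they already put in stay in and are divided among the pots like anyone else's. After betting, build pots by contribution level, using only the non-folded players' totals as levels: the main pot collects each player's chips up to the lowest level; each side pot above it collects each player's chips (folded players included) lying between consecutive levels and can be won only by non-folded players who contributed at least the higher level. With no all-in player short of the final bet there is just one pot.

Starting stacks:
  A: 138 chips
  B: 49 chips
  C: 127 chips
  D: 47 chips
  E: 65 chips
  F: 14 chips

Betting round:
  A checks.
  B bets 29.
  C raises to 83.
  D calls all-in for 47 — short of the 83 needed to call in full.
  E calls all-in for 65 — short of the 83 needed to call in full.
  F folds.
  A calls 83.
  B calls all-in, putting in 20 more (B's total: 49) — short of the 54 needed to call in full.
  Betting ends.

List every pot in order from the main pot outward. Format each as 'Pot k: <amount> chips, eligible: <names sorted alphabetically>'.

Contributions: A=83, B=49, C=83, D=47, E=65
Folded: F
Pot levels (distinct totals of non-folded players): 47, 49, 65, 83
Layer 1-47: 47 each from A, B, C, D, E = 47*5 = 235 chips; eligible A, B, C, D, E
Layer 48-49: 2 each from A, B, C, E = 2*4 = 8 chips; eligible A, B, C, E
Layer 50-65: 16 each from A, C, E = 16*3 = 48 chips; eligible A, C, E
Layer 66-83: 18 each from A, C = 18*2 = 36 chips; eligible A, C

Pot 1: 235 chips, eligible: A, B, C, D, E
Pot 2: 8 chips, eligible: A, B, C, E
Pot 3: 48 chips, eligible: A, C, E
Pot 4: 36 chips, eligible: A, C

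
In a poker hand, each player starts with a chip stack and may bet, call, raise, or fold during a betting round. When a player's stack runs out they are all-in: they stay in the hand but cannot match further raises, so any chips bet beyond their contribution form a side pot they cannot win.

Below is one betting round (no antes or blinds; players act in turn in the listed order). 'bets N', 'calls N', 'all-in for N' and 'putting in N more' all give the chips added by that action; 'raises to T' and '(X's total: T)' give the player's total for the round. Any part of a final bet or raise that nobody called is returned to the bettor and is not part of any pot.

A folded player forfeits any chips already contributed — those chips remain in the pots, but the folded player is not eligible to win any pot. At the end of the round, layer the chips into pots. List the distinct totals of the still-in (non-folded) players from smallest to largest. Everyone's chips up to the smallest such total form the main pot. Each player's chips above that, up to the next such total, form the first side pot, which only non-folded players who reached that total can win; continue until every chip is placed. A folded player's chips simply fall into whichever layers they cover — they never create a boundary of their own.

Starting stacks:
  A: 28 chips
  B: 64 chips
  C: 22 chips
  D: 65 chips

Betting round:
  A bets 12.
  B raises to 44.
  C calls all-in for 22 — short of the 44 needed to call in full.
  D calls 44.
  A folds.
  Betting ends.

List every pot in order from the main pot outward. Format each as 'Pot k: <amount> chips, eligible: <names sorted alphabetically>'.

Contributions: A=12, B=44, C=22, D=44
Folded: A
Pot levels (distinct totals of non-folded players): 22, 44
Layer 1-22: A 12 + B 22 + C 22 + D 22 = 78 chips; eligible B, C, D
Layer 23-44: 22 each from B, D = 22*2 = 44 chips; eligible B, D

Pot 1: 78 chips, eligible: B, C, D
Pot 2: 44 chips, eligible: B, D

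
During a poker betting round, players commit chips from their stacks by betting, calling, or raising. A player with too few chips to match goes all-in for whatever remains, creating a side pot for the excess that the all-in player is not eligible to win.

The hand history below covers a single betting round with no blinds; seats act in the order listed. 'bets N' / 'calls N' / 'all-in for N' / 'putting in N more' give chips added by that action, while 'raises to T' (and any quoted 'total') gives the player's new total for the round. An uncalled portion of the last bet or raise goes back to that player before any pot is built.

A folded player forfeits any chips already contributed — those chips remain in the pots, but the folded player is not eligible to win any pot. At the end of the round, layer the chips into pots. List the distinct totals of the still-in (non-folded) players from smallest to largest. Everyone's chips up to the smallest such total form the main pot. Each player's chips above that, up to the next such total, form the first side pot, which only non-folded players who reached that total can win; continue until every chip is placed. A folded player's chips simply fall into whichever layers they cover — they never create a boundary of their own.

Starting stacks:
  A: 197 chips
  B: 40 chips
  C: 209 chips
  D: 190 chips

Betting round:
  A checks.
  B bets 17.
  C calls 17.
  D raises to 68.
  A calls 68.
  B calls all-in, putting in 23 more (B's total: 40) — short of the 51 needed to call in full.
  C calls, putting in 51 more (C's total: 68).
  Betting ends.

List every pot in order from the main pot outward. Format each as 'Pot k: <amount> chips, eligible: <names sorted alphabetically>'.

Pot 1: 160 chips, eligible: A, B, C, D
Pot 2: 84 chips, eligible: A, C, D

Derivation:
Contributions: A=68, B=40, C=68, D=68
Pot levels (distinct totals of non-folded players): 40, 68
Layer 1-40: 40 each from A, B, C, D = 40*4 = 160 chips; eligible A, B, C, D
Layer 41-68: 28 each from A, C, D = 28*3 = 84 chips; eligible A, C, D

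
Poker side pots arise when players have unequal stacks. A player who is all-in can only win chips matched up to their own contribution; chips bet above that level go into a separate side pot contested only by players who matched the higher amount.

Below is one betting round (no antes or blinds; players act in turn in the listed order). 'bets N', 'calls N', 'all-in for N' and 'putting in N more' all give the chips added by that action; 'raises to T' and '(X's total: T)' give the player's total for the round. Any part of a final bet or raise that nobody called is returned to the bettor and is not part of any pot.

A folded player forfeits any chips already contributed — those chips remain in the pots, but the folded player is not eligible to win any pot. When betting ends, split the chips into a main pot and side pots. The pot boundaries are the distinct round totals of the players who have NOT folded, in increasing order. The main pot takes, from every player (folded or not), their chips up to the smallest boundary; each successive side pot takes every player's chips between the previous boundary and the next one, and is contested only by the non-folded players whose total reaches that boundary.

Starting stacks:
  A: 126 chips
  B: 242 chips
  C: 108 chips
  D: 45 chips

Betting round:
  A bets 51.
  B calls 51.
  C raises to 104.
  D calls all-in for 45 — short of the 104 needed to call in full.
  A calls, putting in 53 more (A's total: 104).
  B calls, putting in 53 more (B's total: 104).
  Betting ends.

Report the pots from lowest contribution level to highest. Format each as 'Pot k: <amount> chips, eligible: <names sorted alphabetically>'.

Contributions: A=104, B=104, C=104, D=45
Pot levels (distinct totals of non-folded players): 45, 104
Layer 1-45: 45 each from A, B, C, D = 45*4 = 180 chips; eligible A, B, C, D
Layer 46-104: 59 each from A, B, C = 59*3 = 177 chips; eligible A, B, C

Pot 1: 180 chips, eligible: A, B, C, D
Pot 2: 177 chips, eligible: A, B, C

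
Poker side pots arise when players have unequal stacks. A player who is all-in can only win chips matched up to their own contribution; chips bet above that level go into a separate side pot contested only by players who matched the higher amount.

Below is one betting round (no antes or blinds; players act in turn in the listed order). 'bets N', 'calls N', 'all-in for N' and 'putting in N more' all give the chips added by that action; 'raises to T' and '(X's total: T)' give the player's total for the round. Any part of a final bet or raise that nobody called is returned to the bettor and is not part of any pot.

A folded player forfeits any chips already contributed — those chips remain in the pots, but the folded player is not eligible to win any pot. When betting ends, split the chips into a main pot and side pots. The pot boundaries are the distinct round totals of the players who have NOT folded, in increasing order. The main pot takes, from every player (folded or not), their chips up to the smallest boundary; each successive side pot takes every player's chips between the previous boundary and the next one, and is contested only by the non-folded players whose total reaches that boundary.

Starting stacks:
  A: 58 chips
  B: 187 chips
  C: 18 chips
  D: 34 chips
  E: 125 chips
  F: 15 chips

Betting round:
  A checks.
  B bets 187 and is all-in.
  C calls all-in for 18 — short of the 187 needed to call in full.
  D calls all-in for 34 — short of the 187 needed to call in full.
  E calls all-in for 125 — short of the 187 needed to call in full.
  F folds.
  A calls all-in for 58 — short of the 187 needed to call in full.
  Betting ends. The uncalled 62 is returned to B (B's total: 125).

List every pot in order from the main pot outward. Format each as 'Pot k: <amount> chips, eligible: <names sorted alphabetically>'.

Pot 1: 90 chips, eligible: A, B, C, D, E
Pot 2: 64 chips, eligible: A, B, D, E
Pot 3: 72 chips, eligible: A, B, E
Pot 4: 134 chips, eligible: B, E

Derivation:
Contributions (after 62 returned to B): A=58, B=125, C=18, D=34, E=125
Folded: F
Pot levels (distinct totals of non-folded players): 18, 34, 58, 125
Layer 1-18: 18 each from A, B, C, D, E = 18*5 = 90 chips; eligible A, B, C, D, E
Layer 19-34: 16 each from A, B, D, E = 16*4 = 64 chips; eligible A, B, D, E
Layer 35-58: 24 each from A, B, E = 24*3 = 72 chips; eligible A, B, E
Layer 59-125: 67 each from B, E = 67*2 = 134 chips; eligible B, E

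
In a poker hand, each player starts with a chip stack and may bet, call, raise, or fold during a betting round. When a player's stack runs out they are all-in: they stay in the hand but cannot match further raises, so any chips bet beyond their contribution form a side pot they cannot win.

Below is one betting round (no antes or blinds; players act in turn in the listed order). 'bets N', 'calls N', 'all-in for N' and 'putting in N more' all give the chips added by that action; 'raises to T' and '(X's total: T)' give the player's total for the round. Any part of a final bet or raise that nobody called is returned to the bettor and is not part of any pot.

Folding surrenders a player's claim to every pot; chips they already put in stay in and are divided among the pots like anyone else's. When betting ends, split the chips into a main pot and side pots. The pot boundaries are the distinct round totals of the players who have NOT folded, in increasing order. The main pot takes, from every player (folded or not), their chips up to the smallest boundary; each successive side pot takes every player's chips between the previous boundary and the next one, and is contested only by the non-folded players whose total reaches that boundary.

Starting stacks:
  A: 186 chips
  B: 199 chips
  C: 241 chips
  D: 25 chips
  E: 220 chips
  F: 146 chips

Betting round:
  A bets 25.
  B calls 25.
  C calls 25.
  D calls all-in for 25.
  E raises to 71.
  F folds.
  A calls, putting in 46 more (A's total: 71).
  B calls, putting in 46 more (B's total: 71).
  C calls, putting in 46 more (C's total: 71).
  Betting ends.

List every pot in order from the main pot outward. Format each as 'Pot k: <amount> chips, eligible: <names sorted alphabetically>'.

Contributions: A=71, B=71, C=71, D=25, E=71
Folded: F
Pot levels (distinct totals of non-folded players): 25, 71
Layer 1-25: 25 each from A, B, C, D, E = 25*5 = 125 chips; eligible A, B, C, D, E
Layer 26-71: 46 each from A, B, C, E = 46*4 = 184 chips; eligible A, B, C, E

Pot 1: 125 chips, eligible: A, B, C, D, E
Pot 2: 184 chips, eligible: A, B, C, E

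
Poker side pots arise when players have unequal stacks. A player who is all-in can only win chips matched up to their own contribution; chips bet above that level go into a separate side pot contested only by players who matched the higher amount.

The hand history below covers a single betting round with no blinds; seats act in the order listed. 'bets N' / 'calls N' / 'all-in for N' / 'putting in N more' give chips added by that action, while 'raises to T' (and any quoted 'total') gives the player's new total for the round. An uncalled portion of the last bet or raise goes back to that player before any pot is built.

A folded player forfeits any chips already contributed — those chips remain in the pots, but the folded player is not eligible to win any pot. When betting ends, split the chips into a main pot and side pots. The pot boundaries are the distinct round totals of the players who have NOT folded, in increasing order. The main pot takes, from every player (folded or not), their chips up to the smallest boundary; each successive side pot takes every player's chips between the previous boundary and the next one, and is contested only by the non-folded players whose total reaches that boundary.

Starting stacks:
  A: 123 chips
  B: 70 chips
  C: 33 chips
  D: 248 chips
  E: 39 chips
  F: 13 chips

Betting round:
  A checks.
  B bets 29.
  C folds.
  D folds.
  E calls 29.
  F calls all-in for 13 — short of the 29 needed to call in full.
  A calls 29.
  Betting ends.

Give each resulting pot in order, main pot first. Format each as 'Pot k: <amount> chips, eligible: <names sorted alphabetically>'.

Contributions: A=29, B=29, E=29, F=13
Folded: C, D
Pot levels (distinct totals of non-folded players): 13, 29
Layer 1-13: 13 each from A, B, E, F = 13*4 = 52 chips; eligible A, B, E, F
Layer 14-29: 16 each from A, B, E = 16*3 = 48 chips; eligible A, B, E

Pot 1: 52 chips, eligible: A, B, E, F
Pot 2: 48 chips, eligible: A, B, E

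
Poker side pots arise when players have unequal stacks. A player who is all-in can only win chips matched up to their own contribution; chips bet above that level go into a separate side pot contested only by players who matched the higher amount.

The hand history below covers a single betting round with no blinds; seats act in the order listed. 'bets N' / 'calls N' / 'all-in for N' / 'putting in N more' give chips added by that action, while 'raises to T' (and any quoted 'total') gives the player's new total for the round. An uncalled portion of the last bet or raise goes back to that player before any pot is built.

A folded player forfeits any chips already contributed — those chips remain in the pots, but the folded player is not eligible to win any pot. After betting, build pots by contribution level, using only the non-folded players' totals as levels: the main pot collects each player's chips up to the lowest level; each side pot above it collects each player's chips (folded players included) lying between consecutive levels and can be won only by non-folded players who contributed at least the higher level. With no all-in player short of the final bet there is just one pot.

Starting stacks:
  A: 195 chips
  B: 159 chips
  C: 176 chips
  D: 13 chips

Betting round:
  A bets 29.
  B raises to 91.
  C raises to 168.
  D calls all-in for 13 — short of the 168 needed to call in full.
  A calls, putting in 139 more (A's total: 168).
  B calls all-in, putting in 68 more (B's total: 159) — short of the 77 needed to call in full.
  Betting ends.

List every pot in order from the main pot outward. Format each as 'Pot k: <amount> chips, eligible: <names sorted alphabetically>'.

Contributions: A=168, B=159, C=168, D=13
Pot levels (distinct totals of non-folded players): 13, 159, 168
Layer 1-13: 13 each from A, B, C, D = 13*4 = 52 chips; eligible A, B, C, D
Layer 14-159: 146 each from A, B, C = 146*3 = 438 chips; eligible A, B, C
Layer 160-168: 9 each from A, C = 9*2 = 18 chips; eligible A, C

Pot 1: 52 chips, eligible: A, B, C, D
Pot 2: 438 chips, eligible: A, B, C
Pot 3: 18 chips, eligible: A, C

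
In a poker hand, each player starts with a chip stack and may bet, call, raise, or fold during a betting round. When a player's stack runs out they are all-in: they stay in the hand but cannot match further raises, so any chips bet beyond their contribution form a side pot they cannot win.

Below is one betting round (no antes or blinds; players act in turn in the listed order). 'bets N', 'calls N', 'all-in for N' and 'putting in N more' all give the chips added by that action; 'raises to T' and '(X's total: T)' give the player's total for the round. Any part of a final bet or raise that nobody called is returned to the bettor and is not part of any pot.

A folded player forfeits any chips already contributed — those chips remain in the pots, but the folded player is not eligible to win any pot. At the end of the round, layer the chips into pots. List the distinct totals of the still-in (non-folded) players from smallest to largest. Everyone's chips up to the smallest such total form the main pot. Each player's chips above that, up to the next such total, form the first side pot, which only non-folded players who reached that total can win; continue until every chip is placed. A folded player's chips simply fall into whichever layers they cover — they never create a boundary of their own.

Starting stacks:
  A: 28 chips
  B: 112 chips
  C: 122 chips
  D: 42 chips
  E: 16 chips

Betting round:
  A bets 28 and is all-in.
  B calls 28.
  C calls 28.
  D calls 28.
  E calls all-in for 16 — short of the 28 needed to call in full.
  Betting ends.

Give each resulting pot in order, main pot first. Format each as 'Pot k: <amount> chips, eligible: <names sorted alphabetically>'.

Contributions: A=28, B=28, C=28, D=28, E=16
Pot levels (distinct totals of non-folded players): 16, 28
Layer 1-16: 16 each from A, B, C, D, E = 16*5 = 80 chips; eligible A, B, C, D, E
Layer 17-28: 12 each from A, B, C, D = 12*4 = 48 chips; eligible A, B, C, D

Pot 1: 80 chips, eligible: A, B, C, D, E
Pot 2: 48 chips, eligible: A, B, C, D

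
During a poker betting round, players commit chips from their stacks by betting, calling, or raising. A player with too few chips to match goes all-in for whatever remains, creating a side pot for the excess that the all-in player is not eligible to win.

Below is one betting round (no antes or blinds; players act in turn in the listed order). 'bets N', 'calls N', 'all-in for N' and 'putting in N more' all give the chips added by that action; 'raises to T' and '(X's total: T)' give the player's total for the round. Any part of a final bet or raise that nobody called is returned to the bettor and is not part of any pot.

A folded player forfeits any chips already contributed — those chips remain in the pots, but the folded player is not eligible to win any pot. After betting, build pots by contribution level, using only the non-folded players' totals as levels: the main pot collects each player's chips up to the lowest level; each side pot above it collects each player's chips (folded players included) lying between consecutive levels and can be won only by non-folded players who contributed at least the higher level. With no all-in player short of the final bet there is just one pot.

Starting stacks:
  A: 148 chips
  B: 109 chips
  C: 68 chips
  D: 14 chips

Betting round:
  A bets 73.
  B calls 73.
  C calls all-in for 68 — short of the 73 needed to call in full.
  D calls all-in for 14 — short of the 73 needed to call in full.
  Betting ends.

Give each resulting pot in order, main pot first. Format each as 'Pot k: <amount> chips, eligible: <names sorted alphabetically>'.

Contributions: A=73, B=73, C=68, D=14
Pot levels (distinct totals of non-folded players): 14, 68, 73
Layer 1-14: 14 each from A, B, C, D = 14*4 = 56 chips; eligible A, B, C, D
Layer 15-68: 54 each from A, B, C = 54*3 = 162 chips; eligible A, B, C
Layer 69-73: 5 each from A, B = 5*2 = 10 chips; eligible A, B

Pot 1: 56 chips, eligible: A, B, C, D
Pot 2: 162 chips, eligible: A, B, C
Pot 3: 10 chips, eligible: A, B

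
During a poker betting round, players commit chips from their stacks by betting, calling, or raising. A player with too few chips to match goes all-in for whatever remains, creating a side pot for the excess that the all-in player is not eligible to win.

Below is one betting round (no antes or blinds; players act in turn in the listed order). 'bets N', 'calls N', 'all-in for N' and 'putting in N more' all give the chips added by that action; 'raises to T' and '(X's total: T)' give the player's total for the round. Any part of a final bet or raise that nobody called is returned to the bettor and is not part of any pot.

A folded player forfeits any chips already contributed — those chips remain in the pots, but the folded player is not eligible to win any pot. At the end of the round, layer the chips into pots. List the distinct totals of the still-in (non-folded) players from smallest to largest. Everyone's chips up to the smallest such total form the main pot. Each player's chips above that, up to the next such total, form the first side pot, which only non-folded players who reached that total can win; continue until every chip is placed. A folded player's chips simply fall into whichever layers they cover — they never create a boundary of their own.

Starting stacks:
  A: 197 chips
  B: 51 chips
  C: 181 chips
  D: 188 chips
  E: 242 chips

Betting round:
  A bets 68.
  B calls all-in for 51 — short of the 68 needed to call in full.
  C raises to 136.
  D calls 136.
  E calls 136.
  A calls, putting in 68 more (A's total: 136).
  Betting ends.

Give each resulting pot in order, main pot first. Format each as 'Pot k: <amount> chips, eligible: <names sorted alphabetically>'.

Pot 1: 255 chips, eligible: A, B, C, D, E
Pot 2: 340 chips, eligible: A, C, D, E

Derivation:
Contributions: A=136, B=51, C=136, D=136, E=136
Pot levels (distinct totals of non-folded players): 51, 136
Layer 1-51: 51 each from A, B, C, D, E = 51*5 = 255 chips; eligible A, B, C, D, E
Layer 52-136: 85 each from A, C, D, E = 85*4 = 340 chips; eligible A, C, D, E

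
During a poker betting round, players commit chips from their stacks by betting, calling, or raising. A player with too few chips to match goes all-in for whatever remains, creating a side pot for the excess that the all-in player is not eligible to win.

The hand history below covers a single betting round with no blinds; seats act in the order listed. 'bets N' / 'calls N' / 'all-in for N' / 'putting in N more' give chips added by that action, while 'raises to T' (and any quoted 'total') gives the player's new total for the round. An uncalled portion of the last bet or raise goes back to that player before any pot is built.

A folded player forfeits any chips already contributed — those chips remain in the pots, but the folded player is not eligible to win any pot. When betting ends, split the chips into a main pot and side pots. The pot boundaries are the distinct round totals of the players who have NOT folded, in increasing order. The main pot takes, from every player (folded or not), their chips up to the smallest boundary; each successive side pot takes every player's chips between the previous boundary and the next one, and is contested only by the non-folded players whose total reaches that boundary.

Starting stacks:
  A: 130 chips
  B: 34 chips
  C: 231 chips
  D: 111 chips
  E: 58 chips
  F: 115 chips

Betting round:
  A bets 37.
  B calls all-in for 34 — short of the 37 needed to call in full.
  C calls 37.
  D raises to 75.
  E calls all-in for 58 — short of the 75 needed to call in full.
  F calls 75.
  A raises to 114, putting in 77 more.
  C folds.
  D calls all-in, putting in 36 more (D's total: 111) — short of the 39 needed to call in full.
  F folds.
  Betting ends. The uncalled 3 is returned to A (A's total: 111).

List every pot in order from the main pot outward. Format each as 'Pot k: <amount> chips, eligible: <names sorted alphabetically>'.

Pot 1: 204 chips, eligible: A, B, D, E
Pot 2: 99 chips, eligible: A, D, E
Pot 3: 123 chips, eligible: A, D

Derivation:
Contributions (after 3 returned to A): A=111, B=34, C=37, D=111, E=58, F=75
Folded: C, F
Pot levels (distinct totals of non-folded players): 34, 58, 111
Layer 1-34: 34 each from A, B, C, D, E, F = 34*6 = 204 chips; eligible A, B, D, E
Layer 35-58: A 24 + C 3 + D 24 + E 24 + F 24 = 99 chips; eligible A, D, E
Layer 59-111: A 53 + D 53 + F 17 = 123 chips; eligible A, D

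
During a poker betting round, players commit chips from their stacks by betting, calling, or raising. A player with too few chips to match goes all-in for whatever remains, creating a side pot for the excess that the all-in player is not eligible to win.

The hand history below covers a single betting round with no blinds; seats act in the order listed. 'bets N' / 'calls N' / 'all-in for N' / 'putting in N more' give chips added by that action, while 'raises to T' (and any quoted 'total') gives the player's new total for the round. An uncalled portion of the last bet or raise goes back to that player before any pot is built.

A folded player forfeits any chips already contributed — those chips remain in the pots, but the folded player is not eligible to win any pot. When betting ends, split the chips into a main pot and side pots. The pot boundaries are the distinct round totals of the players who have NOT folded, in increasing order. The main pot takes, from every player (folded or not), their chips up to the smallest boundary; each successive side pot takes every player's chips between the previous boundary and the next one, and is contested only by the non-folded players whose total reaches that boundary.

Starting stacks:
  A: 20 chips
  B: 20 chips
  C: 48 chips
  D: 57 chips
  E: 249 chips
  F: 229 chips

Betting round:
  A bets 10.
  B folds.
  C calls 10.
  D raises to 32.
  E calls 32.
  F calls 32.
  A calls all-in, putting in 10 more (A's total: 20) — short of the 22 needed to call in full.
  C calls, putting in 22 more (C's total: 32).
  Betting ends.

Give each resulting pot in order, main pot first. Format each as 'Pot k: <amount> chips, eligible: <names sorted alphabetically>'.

Contributions: A=20, C=32, D=32, E=32, F=32
Folded: B
Pot levels (distinct totals of non-folded players): 20, 32
Layer 1-20: 20 each from A, C, D, E, F = 20*5 = 100 chips; eligible A, C, D, E, F
Layer 21-32: 12 each from C, D, E, F = 12*4 = 48 chips; eligible C, D, E, F

Pot 1: 100 chips, eligible: A, C, D, E, F
Pot 2: 48 chips, eligible: C, D, E, F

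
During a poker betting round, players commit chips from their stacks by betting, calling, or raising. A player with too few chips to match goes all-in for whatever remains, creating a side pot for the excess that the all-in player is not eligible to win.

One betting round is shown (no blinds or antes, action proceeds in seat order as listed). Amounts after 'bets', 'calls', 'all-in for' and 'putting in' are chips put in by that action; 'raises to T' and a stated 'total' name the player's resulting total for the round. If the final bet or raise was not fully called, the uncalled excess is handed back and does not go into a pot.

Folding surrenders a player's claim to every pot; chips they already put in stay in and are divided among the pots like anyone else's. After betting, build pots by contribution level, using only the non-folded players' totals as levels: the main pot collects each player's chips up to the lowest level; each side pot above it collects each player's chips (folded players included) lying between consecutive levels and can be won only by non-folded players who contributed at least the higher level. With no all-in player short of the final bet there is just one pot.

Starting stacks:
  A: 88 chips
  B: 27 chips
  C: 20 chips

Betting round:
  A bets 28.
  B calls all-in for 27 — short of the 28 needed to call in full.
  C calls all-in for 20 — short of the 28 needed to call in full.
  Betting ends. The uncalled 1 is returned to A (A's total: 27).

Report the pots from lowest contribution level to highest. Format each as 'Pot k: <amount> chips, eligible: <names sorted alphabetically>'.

Contributions (after 1 returned to A): A=27, B=27, C=20
Pot levels (distinct totals of non-folded players): 20, 27
Layer 1-20: 20 each from A, B, C = 20*3 = 60 chips; eligible A, B, C
Layer 21-27: 7 each from A, B = 7*2 = 14 chips; eligible A, B

Pot 1: 60 chips, eligible: A, B, C
Pot 2: 14 chips, eligible: A, B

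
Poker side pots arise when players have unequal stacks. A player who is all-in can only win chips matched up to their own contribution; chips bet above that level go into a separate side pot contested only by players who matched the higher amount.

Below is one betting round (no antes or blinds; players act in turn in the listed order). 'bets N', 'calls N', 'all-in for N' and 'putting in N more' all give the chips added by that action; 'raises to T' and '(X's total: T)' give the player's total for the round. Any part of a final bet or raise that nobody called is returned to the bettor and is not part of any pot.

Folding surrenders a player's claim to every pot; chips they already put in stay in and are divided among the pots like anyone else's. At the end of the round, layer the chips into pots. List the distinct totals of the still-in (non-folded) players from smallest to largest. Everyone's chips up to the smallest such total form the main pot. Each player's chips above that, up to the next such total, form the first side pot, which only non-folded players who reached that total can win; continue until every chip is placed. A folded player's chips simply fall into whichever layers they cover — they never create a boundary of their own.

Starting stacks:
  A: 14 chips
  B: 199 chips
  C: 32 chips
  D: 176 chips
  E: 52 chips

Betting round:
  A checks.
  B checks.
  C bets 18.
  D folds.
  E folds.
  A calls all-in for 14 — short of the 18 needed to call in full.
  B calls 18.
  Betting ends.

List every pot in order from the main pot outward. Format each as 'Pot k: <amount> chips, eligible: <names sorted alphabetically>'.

Pot 1: 42 chips, eligible: A, B, C
Pot 2: 8 chips, eligible: B, C

Derivation:
Contributions: A=14, B=18, C=18
Folded: D, E
Pot levels (distinct totals of non-folded players): 14, 18
Layer 1-14: 14 each from A, B, C = 14*3 = 42 chips; eligible A, B, C
Layer 15-18: 4 each from B, C = 4*2 = 8 chips; eligible B, C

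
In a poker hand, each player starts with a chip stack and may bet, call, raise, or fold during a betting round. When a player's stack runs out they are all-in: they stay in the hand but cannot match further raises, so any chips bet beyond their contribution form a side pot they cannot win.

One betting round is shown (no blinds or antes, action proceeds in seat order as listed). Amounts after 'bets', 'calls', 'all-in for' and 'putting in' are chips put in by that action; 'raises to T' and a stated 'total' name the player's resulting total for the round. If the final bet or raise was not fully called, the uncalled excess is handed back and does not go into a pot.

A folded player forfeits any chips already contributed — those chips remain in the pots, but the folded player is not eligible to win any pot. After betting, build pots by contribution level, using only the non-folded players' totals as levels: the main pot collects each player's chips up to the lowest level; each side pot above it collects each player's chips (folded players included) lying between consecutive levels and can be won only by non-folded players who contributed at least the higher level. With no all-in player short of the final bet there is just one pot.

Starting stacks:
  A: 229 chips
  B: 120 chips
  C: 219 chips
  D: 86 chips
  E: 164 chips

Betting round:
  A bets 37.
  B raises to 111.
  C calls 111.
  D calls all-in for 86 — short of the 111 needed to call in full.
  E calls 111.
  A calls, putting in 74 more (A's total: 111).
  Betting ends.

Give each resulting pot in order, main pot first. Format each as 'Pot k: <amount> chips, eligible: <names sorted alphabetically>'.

Contributions: A=111, B=111, C=111, D=86, E=111
Pot levels (distinct totals of non-folded players): 86, 111
Layer 1-86: 86 each from A, B, C, D, E = 86*5 = 430 chips; eligible A, B, C, D, E
Layer 87-111: 25 each from A, B, C, E = 25*4 = 100 chips; eligible A, B, C, E

Pot 1: 430 chips, eligible: A, B, C, D, E
Pot 2: 100 chips, eligible: A, B, C, E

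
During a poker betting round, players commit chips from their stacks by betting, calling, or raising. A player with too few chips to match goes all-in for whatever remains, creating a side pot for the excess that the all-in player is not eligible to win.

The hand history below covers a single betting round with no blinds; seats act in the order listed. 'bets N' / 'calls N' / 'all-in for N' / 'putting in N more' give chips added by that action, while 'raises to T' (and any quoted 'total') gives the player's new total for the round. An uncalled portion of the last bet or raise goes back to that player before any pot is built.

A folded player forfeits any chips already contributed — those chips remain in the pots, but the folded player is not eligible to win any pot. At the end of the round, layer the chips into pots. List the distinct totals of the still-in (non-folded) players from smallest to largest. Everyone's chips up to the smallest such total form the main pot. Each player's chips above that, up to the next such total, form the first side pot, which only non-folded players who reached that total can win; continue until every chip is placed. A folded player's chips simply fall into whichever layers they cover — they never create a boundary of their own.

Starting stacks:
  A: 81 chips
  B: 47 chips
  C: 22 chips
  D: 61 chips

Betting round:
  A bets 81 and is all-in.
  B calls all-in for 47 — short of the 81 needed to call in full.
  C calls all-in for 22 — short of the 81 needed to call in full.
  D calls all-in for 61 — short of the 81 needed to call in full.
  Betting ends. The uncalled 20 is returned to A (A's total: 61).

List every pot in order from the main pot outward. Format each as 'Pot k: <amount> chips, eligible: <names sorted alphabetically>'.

Contributions (after 20 returned to A): A=61, B=47, C=22, D=61
Pot levels (distinct totals of non-folded players): 22, 47, 61
Layer 1-22: 22 each from A, B, C, D = 22*4 = 88 chips; eligible A, B, C, D
Layer 23-47: 25 each from A, B, D = 25*3 = 75 chips; eligible A, B, D
Layer 48-61: 14 each from A, D = 14*2 = 28 chips; eligible A, D

Pot 1: 88 chips, eligible: A, B, C, D
Pot 2: 75 chips, eligible: A, B, D
Pot 3: 28 chips, eligible: A, D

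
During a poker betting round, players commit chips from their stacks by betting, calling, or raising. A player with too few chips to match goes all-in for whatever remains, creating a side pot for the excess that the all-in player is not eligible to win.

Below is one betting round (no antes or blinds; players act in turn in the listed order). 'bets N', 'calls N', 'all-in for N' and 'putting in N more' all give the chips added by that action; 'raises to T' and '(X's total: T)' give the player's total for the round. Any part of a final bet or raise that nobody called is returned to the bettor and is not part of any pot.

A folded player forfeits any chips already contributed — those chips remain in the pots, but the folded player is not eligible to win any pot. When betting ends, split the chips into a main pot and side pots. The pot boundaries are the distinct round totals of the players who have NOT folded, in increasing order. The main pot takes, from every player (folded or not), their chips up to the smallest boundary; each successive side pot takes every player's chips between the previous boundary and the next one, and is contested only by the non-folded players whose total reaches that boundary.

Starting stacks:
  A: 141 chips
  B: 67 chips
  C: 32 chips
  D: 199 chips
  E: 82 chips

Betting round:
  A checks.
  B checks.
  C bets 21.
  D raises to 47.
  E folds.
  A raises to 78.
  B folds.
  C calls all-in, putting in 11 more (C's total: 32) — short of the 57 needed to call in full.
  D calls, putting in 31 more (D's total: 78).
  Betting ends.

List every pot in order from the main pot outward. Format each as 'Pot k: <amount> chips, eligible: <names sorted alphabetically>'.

Contributions: A=78, C=32, D=78
Folded: B, E
Pot levels (distinct totals of non-folded players): 32, 78
Layer 1-32: 32 each from A, C, D = 32*3 = 96 chips; eligible A, C, D
Layer 33-78: 46 each from A, D = 46*2 = 92 chips; eligible A, D

Pot 1: 96 chips, eligible: A, C, D
Pot 2: 92 chips, eligible: A, D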